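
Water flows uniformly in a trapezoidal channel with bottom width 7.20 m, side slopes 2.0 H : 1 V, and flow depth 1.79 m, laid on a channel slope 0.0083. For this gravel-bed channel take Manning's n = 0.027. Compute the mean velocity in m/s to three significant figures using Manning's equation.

3.96 m/s

A = (b + z·y)·y = (7.20 + 2.0×1.79)×1.79 = 19.30 m²
P = b + 2y√(1+z²) = 7.20 + 2×1.79×√(1+2.0²) = 15.21 m
R = A/P = 19.30/15.21 = 1.269 m
Q = (1/n)·A·R^(2/3)·S^(1/2) = (1/0.027) × 19.30 × 1.269^(2/3) × 0.0083^(1/2) = 76.32 m³/s
V = Q/A = 76.32/19.30 = 3.955 m/s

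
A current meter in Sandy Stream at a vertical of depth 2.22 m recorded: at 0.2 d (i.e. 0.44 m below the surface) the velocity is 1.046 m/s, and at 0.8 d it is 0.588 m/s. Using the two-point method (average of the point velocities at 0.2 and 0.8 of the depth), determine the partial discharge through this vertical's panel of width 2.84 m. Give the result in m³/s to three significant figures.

v̄ = (1.046 + 0.588) / 2 = 0.8170 m/s
q = v̄ × d × w = 0.8170 × 2.22 × 2.84 = 5.151 m³/s

5.15 m³/s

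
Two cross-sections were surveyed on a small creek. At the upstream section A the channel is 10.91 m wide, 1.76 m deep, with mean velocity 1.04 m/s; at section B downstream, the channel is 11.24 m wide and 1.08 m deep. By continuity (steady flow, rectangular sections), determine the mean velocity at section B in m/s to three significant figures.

Q = A₁V₁ = (10.91×1.76) × 1.04 = 19.97 m³/s
A₂ = 11.24 × 1.08 = 12.14 m²
V₂ = Q/A₂ = 19.97/12.14 = 1.645 m/s

1.65 m/s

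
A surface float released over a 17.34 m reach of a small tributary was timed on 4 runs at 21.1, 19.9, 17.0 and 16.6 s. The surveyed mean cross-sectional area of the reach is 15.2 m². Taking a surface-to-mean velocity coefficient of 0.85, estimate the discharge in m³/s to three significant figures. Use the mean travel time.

t̄ = (21.1 + 19.9 + 17.0 + 16.6) / 4 = 18.65 s
v_surface = L / t̄ = 17.34 / 18.65 = 0.9298 m/s
v_mean = 0.85 × 0.9298 = 0.7903 m/s
Q = A × v_mean = 15.2 × 0.7903 = 12.01 m³/s

12.0 m³/s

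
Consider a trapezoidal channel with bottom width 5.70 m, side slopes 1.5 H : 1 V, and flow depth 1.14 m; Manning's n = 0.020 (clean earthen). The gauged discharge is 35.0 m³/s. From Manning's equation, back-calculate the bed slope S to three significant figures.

0.00838

A = (b + z·y)·y = (5.70 + 1.5×1.14)×1.14 = 8.447 m²
P = b + 2y√(1+z²) = 5.70 + 2×1.14×√(1+1.5²) = 9.810 m
R = A/P = 8.447/9.810 = 0.8611 m
S = (Q·n / (1·A·R^(2/3)))² = (35.0×0.020 / (1×8.447×0.9051))² = 0.008382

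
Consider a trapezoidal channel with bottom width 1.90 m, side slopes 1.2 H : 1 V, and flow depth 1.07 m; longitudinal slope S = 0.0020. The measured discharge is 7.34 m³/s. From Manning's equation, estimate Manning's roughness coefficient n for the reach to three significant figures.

A = (b + z·y)·y = (1.90 + 1.2×1.07)×1.07 = 3.407 m²
P = b + 2y√(1+z²) = 1.90 + 2×1.07×√(1+1.2²) = 5.243 m
R = A/P = 3.407/5.243 = 0.6498 m
n = (1/Q)·A·R^(2/3)·S^(1/2) = (1/7.34) × 3.407 × 0.7502 × 0.04472 = 0.01557

0.0156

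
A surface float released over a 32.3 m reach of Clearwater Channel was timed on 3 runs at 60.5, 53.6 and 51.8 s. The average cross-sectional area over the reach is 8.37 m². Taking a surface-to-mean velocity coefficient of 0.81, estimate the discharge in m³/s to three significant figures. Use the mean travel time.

t̄ = (60.5 + 53.6 + 51.8) / 3 = 55.3 s
v_surface = L / t̄ = 32.3 / 55.3 = 0.5841 m/s
v_mean = 0.81 × 0.5841 = 0.4731 m/s
Q = A × v_mean = 8.37 × 0.4731 = 3.960 m³/s

3.96 m³/s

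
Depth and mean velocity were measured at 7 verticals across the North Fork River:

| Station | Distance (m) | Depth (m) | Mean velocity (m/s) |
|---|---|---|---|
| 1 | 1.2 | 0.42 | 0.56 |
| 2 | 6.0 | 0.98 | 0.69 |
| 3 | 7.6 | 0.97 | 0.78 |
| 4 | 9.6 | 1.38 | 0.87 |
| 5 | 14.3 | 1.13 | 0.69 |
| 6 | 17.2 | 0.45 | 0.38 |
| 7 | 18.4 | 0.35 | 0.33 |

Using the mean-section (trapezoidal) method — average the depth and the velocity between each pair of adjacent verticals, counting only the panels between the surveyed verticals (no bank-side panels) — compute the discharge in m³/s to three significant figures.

Panel 1-2: Δb = 4.8 m, d̄ = (0.42+0.98)/2 = 0.7, v̄ = (0.56+0.69)/2 = 0.625 → q = 4.8×0.7×0.625 = 2.100 m³/s
Panel 2-3: Δb = 1.6 m, d̄ = (0.98+0.97)/2 = 0.975, v̄ = (0.69+0.78)/2 = 0.735 → q = 1.6×0.975×0.735 = 1.147 m³/s
Panel 3-4: Δb = 2 m, d̄ = (0.97+1.38)/2 = 1.175, v̄ = (0.78+0.87)/2 = 0.825 → q = 2×1.175×0.825 = 1.939 m³/s
Panel 4-5: Δb = 4.7 m, d̄ = (1.38+1.13)/2 = 1.255, v̄ = (0.87+0.69)/2 = 0.78 → q = 4.7×1.255×0.78 = 4.601 m³/s
Panel 5-6: Δb = 2.9 m, d̄ = (1.13+0.45)/2 = 0.79, v̄ = (0.69+0.38)/2 = 0.535 → q = 2.9×0.79×0.535 = 1.226 m³/s
Panel 6-7: Δb = 1.2 m, d̄ = (0.45+0.35)/2 = 0.4, v̄ = (0.38+0.33)/2 = 0.355 → q = 1.2×0.4×0.355 = 0.1704 m³/s
Q = Σ q = 11.18 m³/s

11.2 m³/s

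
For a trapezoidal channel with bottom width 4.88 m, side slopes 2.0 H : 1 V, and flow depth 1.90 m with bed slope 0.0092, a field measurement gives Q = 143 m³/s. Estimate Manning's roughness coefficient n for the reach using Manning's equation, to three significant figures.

A = (b + z·y)·y = (4.88 + 2.0×1.90)×1.90 = 16.49 m²
P = b + 2y√(1+z²) = 4.88 + 2×1.90×√(1+2.0²) = 13.38 m
R = A/P = 16.49/13.38 = 1.233 m
n = (1/Q)·A·R^(2/3)·S^(1/2) = (1/143) × 16.49 × 1.150 × 0.09592 = 0.01272

0.0127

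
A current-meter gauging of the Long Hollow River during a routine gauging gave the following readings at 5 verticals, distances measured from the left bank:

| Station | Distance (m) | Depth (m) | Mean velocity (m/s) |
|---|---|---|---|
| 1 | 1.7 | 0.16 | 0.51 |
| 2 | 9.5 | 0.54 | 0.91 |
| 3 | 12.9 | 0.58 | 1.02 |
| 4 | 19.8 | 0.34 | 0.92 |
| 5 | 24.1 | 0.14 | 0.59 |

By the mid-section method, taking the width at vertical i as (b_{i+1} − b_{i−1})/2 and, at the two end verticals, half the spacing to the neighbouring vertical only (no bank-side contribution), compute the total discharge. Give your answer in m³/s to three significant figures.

8.05 m³/s

w_1 = (9.5 − 1.7)/2 = 3.9 m; q_1 = 0.51 × 0.16 × 3.9 = 0.3182 m³/s
w_2 = (12.9 − 1.7)/2 = 5.6 m; q_2 = 0.91 × 0.54 × 5.6 = 2.752 m³/s
w_3 = (19.8 − 9.5)/2 = 5.15 m; q_3 = 1.02 × 0.58 × 5.15 = 3.047 m³/s
w_4 = (24.1 − 12.9)/2 = 5.6 m; q_4 = 0.92 × 0.34 × 5.6 = 1.752 m³/s
w_5 = (24.1 − 19.8)/2 = 2.15 m; q_5 = 0.59 × 0.14 × 2.15 = 0.1776 m³/s
Q = Σ qᵢ = 8.046 m³/s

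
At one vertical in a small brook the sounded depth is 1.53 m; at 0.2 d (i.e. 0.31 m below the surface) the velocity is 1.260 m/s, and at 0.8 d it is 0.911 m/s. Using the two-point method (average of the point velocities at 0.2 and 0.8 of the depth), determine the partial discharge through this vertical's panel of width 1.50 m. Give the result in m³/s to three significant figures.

2.49 m³/s

v̄ = (1.260 + 0.911) / 2 = 1.086 m/s
q = v̄ × d × w = 1.086 × 1.53 × 1.50 = 2.491 m³/s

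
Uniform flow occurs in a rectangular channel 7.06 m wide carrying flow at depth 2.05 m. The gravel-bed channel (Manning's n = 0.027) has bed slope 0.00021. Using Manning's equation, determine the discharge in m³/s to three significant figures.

9.24 m³/s

A = b·y = 7.06 × 2.05 = 14.47 m²
P = b + 2y = 7.06 + 2×2.05 = 11.16 m
R = A/P = 14.47/11.16 = 1.297 m
Q = (1/n)·A·R^(2/3)·S^(1/2) = (1/0.027) × 14.47 × 1.297^(2/3) × 0.00021^(1/2) = 9.238 m³/s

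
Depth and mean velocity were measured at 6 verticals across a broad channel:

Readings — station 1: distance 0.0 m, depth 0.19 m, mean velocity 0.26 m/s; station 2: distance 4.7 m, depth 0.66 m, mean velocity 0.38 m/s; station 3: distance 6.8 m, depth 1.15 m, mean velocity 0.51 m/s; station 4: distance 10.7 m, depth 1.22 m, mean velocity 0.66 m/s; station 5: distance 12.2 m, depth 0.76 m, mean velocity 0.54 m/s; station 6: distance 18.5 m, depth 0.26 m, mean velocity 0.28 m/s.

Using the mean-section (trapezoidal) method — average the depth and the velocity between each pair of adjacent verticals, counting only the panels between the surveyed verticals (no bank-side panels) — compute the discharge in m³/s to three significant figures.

6.40 m³/s

Panel 1-2: Δb = 4.7 m, d̄ = (0.19+0.66)/2 = 0.425, v̄ = (0.26+0.38)/2 = 0.32 → q = 4.7×0.425×0.32 = 0.6392 m³/s
Panel 2-3: Δb = 2.1 m, d̄ = (0.66+1.15)/2 = 0.905, v̄ = (0.38+0.51)/2 = 0.445 → q = 2.1×0.905×0.445 = 0.8457 m³/s
Panel 3-4: Δb = 3.9 m, d̄ = (1.15+1.22)/2 = 1.185, v̄ = (0.51+0.66)/2 = 0.585 → q = 3.9×1.185×0.585 = 2.704 m³/s
Panel 4-5: Δb = 1.5 m, d̄ = (1.22+0.76)/2 = 0.99, v̄ = (0.66+0.54)/2 = 0.6 → q = 1.5×0.99×0.6 = 0.8910 m³/s
Panel 5-6: Δb = 6.3 m, d̄ = (0.76+0.26)/2 = 0.51, v̄ = (0.54+0.28)/2 = 0.41 → q = 6.3×0.51×0.41 = 1.317 m³/s
Q = Σ q = 6.397 m³/s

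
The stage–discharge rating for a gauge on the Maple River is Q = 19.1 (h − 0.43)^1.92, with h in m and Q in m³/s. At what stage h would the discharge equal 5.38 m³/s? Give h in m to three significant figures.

0.947 m

h − h₀ = (Q/C)^(1/b) = (5.38/19.1)^(1/1.92) = 0.5169 m
h = 0.43 + 0.5169 = 0.9469 m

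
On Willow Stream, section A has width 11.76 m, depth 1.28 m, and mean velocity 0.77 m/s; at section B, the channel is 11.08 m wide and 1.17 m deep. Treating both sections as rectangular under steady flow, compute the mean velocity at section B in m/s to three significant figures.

Q = A₁V₁ = (11.76×1.28) × 0.77 = 11.59 m³/s
A₂ = 11.08 × 1.17 = 12.96 m²
V₂ = Q/A₂ = 11.59/12.96 = 0.8941 m/s

0.894 m/s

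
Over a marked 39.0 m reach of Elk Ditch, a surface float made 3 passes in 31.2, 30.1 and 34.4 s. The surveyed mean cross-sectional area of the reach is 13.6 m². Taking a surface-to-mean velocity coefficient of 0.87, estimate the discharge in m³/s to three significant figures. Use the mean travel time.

t̄ = (31.2 + 30.1 + 34.4) / 3 = 31.9 s
v_surface = L / t̄ = 39.0 / 31.9 = 1.223 m/s
v_mean = 0.87 × 1.223 = 1.064 m/s
Q = A × v_mean = 13.6 × 1.064 = 14.47 m³/s

14.5 m³/s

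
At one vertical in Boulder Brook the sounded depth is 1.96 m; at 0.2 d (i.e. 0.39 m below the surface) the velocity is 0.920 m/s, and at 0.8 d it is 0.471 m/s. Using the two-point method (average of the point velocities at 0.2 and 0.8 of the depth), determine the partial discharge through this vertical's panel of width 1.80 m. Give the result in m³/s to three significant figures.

2.45 m³/s

v̄ = (0.920 + 0.471) / 2 = 0.6955 m/s
q = v̄ × d × w = 0.6955 × 1.96 × 1.80 = 2.454 m³/s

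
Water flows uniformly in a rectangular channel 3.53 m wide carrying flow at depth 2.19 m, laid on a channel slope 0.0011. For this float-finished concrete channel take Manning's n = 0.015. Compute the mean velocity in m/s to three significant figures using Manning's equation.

A = b·y = 3.53 × 2.19 = 7.731 m²
P = b + 2y = 3.53 + 2×2.19 = 7.910 m
R = A/P = 7.731/7.910 = 0.9773 m
Q = (1/n)·A·R^(2/3)·S^(1/2) = (1/0.015) × 7.731 × 0.9773^(2/3) × 0.0011^(1/2) = 16.83 m³/s
V = Q/A = 16.83/7.731 = 2.178 m/s

2.18 m/s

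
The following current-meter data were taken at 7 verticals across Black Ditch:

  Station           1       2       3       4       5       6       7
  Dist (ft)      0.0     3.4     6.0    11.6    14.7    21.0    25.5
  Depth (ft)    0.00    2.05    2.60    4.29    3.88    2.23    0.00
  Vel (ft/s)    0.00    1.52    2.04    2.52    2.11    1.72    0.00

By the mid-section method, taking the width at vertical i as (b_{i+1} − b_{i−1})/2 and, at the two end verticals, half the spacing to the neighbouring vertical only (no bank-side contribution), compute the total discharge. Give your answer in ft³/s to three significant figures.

w_2 = (6.0 − 0.0)/2 = 3 ft; q_2 = 1.52 × 2.05 × 3 = 9.348 ft³/s
w_3 = (11.6 − 3.4)/2 = 4.1 ft; q_3 = 2.04 × 2.60 × 4.1 = 21.75 ft³/s
w_4 = (14.7 − 6.0)/2 = 4.35 ft; q_4 = 2.52 × 4.29 × 4.35 = 47.03 ft³/s
w_5 = (21.0 − 11.6)/2 = 4.7 ft; q_5 = 2.11 × 3.88 × 4.7 = 38.48 ft³/s
w_6 = (25.5 − 14.7)/2 = 5.4 ft; q_6 = 1.72 × 2.23 × 5.4 = 20.71 ft³/s
Stations 1, 7 contribute zero (depth or velocity is 0).
Q = Σ qᵢ = 137.3 ft³/s

137 ft³/s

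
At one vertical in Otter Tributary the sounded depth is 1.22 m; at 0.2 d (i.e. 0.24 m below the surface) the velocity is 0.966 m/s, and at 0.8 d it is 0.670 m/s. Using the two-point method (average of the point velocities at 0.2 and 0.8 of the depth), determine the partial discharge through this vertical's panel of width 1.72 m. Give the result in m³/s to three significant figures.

v̄ = (0.966 + 0.670) / 2 = 0.8180 m/s
q = v̄ × d × w = 0.8180 × 1.22 × 1.72 = 1.716 m³/s

1.72 m³/s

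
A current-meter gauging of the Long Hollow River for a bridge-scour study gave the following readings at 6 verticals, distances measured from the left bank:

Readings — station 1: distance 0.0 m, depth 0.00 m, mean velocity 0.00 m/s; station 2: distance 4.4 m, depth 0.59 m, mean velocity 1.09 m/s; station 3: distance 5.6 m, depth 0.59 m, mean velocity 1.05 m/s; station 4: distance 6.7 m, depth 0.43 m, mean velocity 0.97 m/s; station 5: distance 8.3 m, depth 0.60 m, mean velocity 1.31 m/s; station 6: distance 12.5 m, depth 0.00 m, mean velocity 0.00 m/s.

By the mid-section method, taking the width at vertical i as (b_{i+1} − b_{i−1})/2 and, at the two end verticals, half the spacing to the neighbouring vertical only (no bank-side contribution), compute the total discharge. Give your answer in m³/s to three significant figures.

5.36 m³/s

w_2 = (5.6 − 0.0)/2 = 2.8 m; q_2 = 1.09 × 0.59 × 2.8 = 1.801 m³/s
w_3 = (6.7 − 4.4)/2 = 1.15 m; q_3 = 1.05 × 0.59 × 1.15 = 0.7124 m³/s
w_4 = (8.3 − 5.6)/2 = 1.35 m; q_4 = 0.97 × 0.43 × 1.35 = 0.5631 m³/s
w_5 = (12.5 − 6.7)/2 = 2.9 m; q_5 = 1.31 × 0.60 × 2.9 = 2.279 m³/s
Stations 1, 6 contribute zero (depth or velocity is 0).
Q = Σ qᵢ = 5.356 m³/s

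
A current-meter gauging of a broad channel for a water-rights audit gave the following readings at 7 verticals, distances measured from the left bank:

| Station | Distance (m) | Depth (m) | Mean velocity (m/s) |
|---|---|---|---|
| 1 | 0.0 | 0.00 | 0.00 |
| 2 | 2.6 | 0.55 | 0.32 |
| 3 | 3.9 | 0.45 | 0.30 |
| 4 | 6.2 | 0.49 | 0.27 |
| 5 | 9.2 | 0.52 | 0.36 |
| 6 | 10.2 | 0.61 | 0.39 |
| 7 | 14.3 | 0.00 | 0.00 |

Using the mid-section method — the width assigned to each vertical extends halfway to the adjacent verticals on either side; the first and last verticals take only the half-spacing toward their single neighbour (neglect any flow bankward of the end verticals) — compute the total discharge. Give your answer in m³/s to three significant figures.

w_2 = (3.9 − 0.0)/2 = 1.95 m; q_2 = 0.32 × 0.55 × 1.95 = 0.3432 m³/s
w_3 = (6.2 − 2.6)/2 = 1.8 m; q_3 = 0.30 × 0.45 × 1.8 = 0.2430 m³/s
w_4 = (9.2 − 3.9)/2 = 2.65 m; q_4 = 0.27 × 0.49 × 2.65 = 0.3506 m³/s
w_5 = (10.2 − 6.2)/2 = 2 m; q_5 = 0.36 × 0.52 × 2 = 0.3744 m³/s
w_6 = (14.3 − 9.2)/2 = 2.55 m; q_6 = 0.39 × 0.61 × 2.55 = 0.6066 m³/s
Stations 1, 7 contribute zero (depth or velocity is 0).
Q = Σ qᵢ = 1.918 m³/s

1.92 m³/s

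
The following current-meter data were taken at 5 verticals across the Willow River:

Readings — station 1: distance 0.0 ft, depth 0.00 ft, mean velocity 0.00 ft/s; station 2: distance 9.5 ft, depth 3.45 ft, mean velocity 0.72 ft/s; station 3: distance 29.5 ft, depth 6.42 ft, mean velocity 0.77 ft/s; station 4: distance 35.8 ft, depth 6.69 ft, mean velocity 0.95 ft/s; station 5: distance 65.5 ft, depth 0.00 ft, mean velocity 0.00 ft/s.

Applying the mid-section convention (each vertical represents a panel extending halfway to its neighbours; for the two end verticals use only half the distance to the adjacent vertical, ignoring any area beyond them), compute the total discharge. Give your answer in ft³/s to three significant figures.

216 ft³/s

w_2 = (29.5 − 0.0)/2 = 14.75 ft; q_2 = 0.72 × 3.45 × 14.75 = 36.64 ft³/s
w_3 = (35.8 − 9.5)/2 = 13.15 ft; q_3 = 0.77 × 6.42 × 13.15 = 65.01 ft³/s
w_4 = (65.5 − 29.5)/2 = 18 ft; q_4 = 0.95 × 6.69 × 18 = 114.4 ft³/s
Stations 1, 5 contribute zero (depth or velocity is 0).
Q = Σ qᵢ = 216.0 ft³/s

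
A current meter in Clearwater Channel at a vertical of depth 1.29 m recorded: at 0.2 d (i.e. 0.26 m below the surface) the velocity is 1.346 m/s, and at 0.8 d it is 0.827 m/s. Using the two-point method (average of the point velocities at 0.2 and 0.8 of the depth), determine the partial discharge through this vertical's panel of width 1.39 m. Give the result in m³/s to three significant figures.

1.95 m³/s

v̄ = (1.346 + 0.827) / 2 = 1.087 m/s
q = v̄ × d × w = 1.087 × 1.29 × 1.39 = 1.948 m³/s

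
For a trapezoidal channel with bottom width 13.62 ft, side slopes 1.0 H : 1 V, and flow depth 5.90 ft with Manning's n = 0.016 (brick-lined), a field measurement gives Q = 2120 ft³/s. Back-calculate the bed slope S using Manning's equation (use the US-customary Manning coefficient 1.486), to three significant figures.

A = (b + z·y)·y = (13.62 + 1.0×5.90)×5.90 = 115.2 ft²
P = b + 2y√(1+z²) = 13.62 + 2×5.90×√(1+1.0²) = 30.31 ft
R = A/P = 115.2/30.31 = 3.800 ft
S = (Q·n / (1.486·A·R^(2/3)))² = (2120×0.016 / (1.486×115.2×2.435))² = 0.006625

0.00662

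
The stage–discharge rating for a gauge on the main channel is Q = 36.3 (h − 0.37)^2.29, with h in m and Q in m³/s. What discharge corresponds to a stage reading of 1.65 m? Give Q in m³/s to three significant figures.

Q = 36.3 × (1.65 − 0.37)^2.29 = 36.3 × 1.28^2.29 = 63.89 m³/s

63.9 m³/s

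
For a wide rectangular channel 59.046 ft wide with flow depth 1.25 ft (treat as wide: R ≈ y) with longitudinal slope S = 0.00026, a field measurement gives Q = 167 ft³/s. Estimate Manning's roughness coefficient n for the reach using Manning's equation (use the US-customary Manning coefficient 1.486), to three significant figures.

0.0123

A = b·y = 59.046 × 1.25 = 73.81 ft²
Wide channel: R ≈ y = 1.25 ft
n = (1.486/Q)·A·R^(2/3)·S^(1/2) = (1.486/167) × 73.81 × 1.160 × 0.01612 = 0.01229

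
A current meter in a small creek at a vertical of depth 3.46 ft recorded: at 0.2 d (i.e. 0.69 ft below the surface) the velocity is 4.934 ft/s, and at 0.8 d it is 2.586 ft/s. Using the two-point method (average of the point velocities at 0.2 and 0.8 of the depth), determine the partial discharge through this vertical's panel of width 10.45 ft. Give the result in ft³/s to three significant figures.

136 ft³/s

v̄ = (4.934 + 2.586) / 2 = 3.760 ft/s
q = v̄ × d × w = 3.760 × 3.46 × 10.45 = 136.0 ft³/s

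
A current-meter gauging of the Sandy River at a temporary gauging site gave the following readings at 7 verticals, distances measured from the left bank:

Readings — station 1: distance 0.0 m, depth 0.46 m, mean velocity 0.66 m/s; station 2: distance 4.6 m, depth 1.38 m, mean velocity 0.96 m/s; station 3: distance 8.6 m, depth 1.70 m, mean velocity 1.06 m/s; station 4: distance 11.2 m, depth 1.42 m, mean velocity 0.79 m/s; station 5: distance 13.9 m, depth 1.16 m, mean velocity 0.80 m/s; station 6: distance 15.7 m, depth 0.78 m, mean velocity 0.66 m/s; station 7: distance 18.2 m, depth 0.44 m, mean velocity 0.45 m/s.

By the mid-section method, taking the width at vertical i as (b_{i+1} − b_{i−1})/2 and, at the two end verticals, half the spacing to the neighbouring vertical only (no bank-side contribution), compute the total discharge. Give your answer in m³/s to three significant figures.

w_1 = (4.6 − 0.0)/2 = 2.3 m; q_1 = 0.66 × 0.46 × 2.3 = 0.6983 m³/s
w_2 = (8.6 − 0.0)/2 = 4.3 m; q_2 = 0.96 × 1.38 × 4.3 = 5.697 m³/s
w_3 = (11.2 − 4.6)/2 = 3.3 m; q_3 = 1.06 × 1.70 × 3.3 = 5.947 m³/s
w_4 = (13.9 − 8.6)/2 = 2.65 m; q_4 = 0.79 × 1.42 × 2.65 = 2.973 m³/s
w_5 = (15.7 − 11.2)/2 = 2.25 m; q_5 = 0.80 × 1.16 × 2.25 = 2.088 m³/s
w_6 = (18.2 − 13.9)/2 = 2.15 m; q_6 = 0.66 × 0.78 × 2.15 = 1.107 m³/s
w_7 = (18.2 − 15.7)/2 = 1.25 m; q_7 = 0.45 × 0.44 × 1.25 = 0.2475 m³/s
Q = Σ qᵢ = 18.76 m³/s

18.8 m³/s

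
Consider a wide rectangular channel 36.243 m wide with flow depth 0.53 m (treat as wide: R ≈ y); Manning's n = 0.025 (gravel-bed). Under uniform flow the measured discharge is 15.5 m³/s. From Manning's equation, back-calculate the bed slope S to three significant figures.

0.000949

A = b·y = 36.243 × 0.53 = 19.21 m²
Wide channel: R ≈ y = 0.53 m
S = (Q·n / (1·A·R^(2/3)))² = (15.5×0.025 / (1×19.21×0.6549))² = 0.0009488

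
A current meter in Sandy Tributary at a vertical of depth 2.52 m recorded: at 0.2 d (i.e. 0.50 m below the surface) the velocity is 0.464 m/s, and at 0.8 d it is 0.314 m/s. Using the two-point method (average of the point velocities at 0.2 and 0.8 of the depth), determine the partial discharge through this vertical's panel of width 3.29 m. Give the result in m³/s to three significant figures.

v̄ = (0.464 + 0.314) / 2 = 0.3890 m/s
q = v̄ × d × w = 0.3890 × 2.52 × 3.29 = 3.225 m³/s

3.23 m³/s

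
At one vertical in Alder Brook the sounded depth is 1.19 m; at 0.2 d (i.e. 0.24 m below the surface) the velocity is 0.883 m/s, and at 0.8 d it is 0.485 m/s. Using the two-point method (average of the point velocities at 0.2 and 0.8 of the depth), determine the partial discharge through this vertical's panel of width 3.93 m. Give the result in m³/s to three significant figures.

3.20 m³/s

v̄ = (0.883 + 0.485) / 2 = 0.6840 m/s
q = v̄ × d × w = 0.6840 × 1.19 × 3.93 = 3.199 m³/s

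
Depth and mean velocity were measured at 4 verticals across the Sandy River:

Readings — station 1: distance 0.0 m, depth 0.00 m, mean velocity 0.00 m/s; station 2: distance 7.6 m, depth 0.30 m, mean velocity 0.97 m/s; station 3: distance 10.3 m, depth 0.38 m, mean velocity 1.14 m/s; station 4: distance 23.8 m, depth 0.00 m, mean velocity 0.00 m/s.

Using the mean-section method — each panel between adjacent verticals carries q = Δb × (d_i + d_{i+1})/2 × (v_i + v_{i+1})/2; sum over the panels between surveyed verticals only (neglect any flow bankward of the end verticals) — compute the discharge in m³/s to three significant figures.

2.98 m³/s

Panel 1-2: Δb = 7.6 m, d̄ = (0.00+0.30)/2 = 0.15, v̄ = (0.00+0.97)/2 = 0.485 → q = 7.6×0.15×0.485 = 0.5529 m³/s
Panel 2-3: Δb = 2.7 m, d̄ = (0.30+0.38)/2 = 0.34, v̄ = (0.97+1.14)/2 = 1.055 → q = 2.7×0.34×1.055 = 0.9685 m³/s
Panel 3-4: Δb = 13.5 m, d̄ = (0.38+0.00)/2 = 0.19, v̄ = (1.14+0.00)/2 = 0.57 → q = 13.5×0.19×0.57 = 1.462 m³/s
Q = Σ q = 2.983 m³/s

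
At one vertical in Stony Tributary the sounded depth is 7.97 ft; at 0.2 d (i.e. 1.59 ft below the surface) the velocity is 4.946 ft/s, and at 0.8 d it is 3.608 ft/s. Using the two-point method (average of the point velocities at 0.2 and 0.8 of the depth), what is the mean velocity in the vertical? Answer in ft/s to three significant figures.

4.28 ft/s

v̄ = (4.946 + 3.608) / 2 = 4.277 ft/s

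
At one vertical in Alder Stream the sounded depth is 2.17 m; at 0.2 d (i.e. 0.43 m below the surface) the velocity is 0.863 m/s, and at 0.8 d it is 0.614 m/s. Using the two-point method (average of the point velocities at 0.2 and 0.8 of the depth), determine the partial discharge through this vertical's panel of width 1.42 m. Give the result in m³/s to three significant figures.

v̄ = (0.863 + 0.614) / 2 = 0.7385 m/s
q = v̄ × d × w = 0.7385 × 2.17 × 1.42 = 2.276 m³/s

2.28 m³/s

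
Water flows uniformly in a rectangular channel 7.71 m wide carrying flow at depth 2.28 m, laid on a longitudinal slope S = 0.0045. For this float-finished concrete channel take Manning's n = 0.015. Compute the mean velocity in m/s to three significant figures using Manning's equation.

5.68 m/s

A = b·y = 7.71 × 2.28 = 17.58 m²
P = b + 2y = 7.71 + 2×2.28 = 12.27 m
R = A/P = 17.58/12.27 = 1.433 m
Q = (1/n)·A·R^(2/3)·S^(1/2) = (1/0.015) × 17.58 × 1.433^(2/3) × 0.0045^(1/2) = 99.91 m³/s
V = Q/A = 99.91/17.58 = 5.683 m/s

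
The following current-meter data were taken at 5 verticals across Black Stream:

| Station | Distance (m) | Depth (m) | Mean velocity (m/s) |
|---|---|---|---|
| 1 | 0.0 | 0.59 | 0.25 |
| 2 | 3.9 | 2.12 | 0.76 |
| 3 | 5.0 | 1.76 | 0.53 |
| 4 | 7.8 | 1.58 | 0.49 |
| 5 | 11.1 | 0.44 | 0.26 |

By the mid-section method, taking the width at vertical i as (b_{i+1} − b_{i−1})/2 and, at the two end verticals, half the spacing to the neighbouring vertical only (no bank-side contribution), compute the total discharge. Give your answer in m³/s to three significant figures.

w_1 = (3.9 − 0.0)/2 = 1.95 m; q_1 = 0.25 × 0.59 × 1.95 = 0.2876 m³/s
w_2 = (5.0 − 0.0)/2 = 2.5 m; q_2 = 0.76 × 2.12 × 2.5 = 4.028 m³/s
w_3 = (7.8 − 3.9)/2 = 1.95 m; q_3 = 0.53 × 1.76 × 1.95 = 1.819 m³/s
w_4 = (11.1 − 5.0)/2 = 3.05 m; q_4 = 0.49 × 1.58 × 3.05 = 2.361 m³/s
w_5 = (11.1 − 7.8)/2 = 1.65 m; q_5 = 0.26 × 0.44 × 1.65 = 0.1888 m³/s
Q = Σ qᵢ = 8.685 m³/s

8.68 m³/s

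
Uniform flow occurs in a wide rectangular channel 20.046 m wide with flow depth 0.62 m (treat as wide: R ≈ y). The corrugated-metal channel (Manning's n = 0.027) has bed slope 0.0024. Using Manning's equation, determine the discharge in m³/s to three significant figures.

A = b·y = 20.046 × 0.62 = 12.43 m²
Wide channel: R ≈ y = 0.62 m
Q = (1/n)·A·R^(2/3)·S^(1/2) = (1/0.027) × 12.43 × 0.6200^(2/3) × 0.0024^(1/2) = 16.40 m³/s

16.4 m³/s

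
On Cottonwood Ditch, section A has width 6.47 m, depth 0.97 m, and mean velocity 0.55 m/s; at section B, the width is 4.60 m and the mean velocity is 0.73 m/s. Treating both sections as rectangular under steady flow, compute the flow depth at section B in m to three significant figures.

1.03 m

Q = A₁V₁ = (6.47×0.97) × 0.55 = 3.452 m³/s
d₂ = Q/(b₂ V₂) = 3.452/(4.60×0.73) = 1.028 m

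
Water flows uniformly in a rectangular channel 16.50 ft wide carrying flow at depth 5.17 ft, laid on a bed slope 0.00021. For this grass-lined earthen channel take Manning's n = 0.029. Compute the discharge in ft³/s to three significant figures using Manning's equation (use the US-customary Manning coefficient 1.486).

137 ft³/s

A = b·y = 16.50 × 5.17 = 85.31 ft²
P = b + 2y = 16.50 + 2×5.17 = 26.84 ft
R = A/P = 85.31/26.84 = 3.178 ft
Q = (1.486/n)·A·R^(2/3)·S^(1/2) = (1.486/0.029) × 85.31 × 3.178^(2/3) × 0.00021^(1/2) = 136.9 ft³/s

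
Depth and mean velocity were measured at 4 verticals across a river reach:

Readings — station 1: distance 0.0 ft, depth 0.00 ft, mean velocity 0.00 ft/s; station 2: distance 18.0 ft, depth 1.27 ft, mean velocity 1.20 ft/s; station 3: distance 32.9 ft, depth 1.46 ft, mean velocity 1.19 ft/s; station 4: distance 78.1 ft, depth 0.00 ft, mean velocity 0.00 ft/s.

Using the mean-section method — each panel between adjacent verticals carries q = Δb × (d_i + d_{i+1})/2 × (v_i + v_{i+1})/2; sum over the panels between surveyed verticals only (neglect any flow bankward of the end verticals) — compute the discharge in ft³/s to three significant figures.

50.8 ft³/s

Panel 1-2: Δb = 18 ft, d̄ = (0.00+1.27)/2 = 0.635, v̄ = (0.00+1.20)/2 = 0.6 → q = 18×0.635×0.6 = 6.858 ft³/s
Panel 2-3: Δb = 14.9 ft, d̄ = (1.27+1.46)/2 = 1.365, v̄ = (1.20+1.19)/2 = 1.195 → q = 14.9×1.365×1.195 = 24.30 ft³/s
Panel 3-4: Δb = 45.2 ft, d̄ = (1.46+0.00)/2 = 0.73, v̄ = (1.19+0.00)/2 = 0.595 → q = 45.2×0.73×0.595 = 19.63 ft³/s
Q = Σ q = 50.80 ft³/s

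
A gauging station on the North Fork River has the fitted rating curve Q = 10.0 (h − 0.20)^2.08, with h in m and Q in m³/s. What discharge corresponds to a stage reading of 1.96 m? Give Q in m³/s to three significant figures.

32.4 m³/s

Q = 10.0 × (1.96 − 0.20)^2.08 = 10.0 × 1.76^2.08 = 32.41 m³/s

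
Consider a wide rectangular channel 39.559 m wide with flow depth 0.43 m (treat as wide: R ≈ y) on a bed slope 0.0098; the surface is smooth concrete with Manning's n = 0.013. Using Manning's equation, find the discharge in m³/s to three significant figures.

73.8 m³/s

A = b·y = 39.559 × 0.43 = 17.01 m²
Wide channel: R ≈ y = 0.43 m
Q = (1/n)·A·R^(2/3)·S^(1/2) = (1/0.013) × 17.01 × 0.4300^(2/3) × 0.0098^(1/2) = 73.80 m³/s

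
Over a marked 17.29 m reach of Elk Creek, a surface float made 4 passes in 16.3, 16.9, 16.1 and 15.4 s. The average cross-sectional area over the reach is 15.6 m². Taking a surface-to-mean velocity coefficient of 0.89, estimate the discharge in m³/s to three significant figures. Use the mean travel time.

14.8 m³/s

t̄ = (16.3 + 16.9 + 16.1 + 15.4) / 4 = 16.175 s
v_surface = L / t̄ = 17.29 / 16.175 = 1.069 m/s
v_mean = 0.89 × 1.069 = 0.9514 m/s
Q = A × v_mean = 15.6 × 0.9514 = 14.84 m³/s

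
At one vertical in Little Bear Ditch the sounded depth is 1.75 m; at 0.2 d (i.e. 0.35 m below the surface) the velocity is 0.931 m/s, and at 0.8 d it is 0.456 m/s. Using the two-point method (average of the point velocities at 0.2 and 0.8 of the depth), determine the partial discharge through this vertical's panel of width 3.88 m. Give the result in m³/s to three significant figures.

4.71 m³/s

v̄ = (0.931 + 0.456) / 2 = 0.6935 m/s
q = v̄ × d × w = 0.6935 × 1.75 × 3.88 = 4.709 m³/s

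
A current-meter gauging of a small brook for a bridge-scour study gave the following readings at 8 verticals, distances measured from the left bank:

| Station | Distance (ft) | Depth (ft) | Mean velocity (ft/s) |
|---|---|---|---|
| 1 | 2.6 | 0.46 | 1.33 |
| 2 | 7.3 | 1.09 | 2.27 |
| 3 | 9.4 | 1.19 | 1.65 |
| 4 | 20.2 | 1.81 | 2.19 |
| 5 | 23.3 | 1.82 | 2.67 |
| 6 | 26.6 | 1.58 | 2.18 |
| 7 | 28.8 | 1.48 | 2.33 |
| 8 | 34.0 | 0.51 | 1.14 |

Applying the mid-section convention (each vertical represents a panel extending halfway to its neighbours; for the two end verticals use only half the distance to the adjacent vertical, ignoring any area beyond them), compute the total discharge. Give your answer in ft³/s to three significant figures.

w_1 = (7.3 − 2.6)/2 = 2.35 ft; q_1 = 1.33 × 0.46 × 2.35 = 1.438 ft³/s
w_2 = (9.4 − 2.6)/2 = 3.4 ft; q_2 = 2.27 × 1.09 × 3.4 = 8.413 ft³/s
w_3 = (20.2 − 7.3)/2 = 6.45 ft; q_3 = 1.65 × 1.19 × 6.45 = 12.66 ft³/s
w_4 = (23.3 − 9.4)/2 = 6.95 ft; q_4 = 2.19 × 1.81 × 6.95 = 27.55 ft³/s
w_5 = (26.6 − 20.2)/2 = 3.2 ft; q_5 = 2.67 × 1.82 × 3.2 = 15.55 ft³/s
w_6 = (28.8 − 23.3)/2 = 2.75 ft; q_6 = 2.18 × 1.58 × 2.75 = 9.472 ft³/s
w_7 = (34.0 − 26.6)/2 = 3.7 ft; q_7 = 2.33 × 1.48 × 3.7 = 12.76 ft³/s
w_8 = (34.0 − 28.8)/2 = 2.6 ft; q_8 = 1.14 × 0.51 × 2.6 = 1.512 ft³/s
Q = Σ qᵢ = 89.36 ft³/s

89.4 ft³/s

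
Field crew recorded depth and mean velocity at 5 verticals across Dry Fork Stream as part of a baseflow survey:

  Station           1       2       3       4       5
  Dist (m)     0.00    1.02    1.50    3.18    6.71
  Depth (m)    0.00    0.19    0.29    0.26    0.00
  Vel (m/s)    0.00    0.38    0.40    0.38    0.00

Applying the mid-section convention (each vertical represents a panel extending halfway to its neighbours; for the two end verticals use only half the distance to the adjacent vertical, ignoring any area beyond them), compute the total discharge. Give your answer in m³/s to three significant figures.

w_2 = (1.50 − 0.00)/2 = 0.75 m; q_2 = 0.38 × 0.19 × 0.75 = 0.05415 m³/s
w_3 = (3.18 − 1.02)/2 = 1.08 m; q_3 = 0.40 × 0.29 × 1.08 = 0.1253 m³/s
w_4 = (6.71 − 1.50)/2 = 2.605 m; q_4 = 0.38 × 0.26 × 2.605 = 0.2574 m³/s
Stations 1, 5 contribute zero (depth or velocity is 0).
Q = Σ qᵢ = 0.4368 m³/s

0.437 m³/s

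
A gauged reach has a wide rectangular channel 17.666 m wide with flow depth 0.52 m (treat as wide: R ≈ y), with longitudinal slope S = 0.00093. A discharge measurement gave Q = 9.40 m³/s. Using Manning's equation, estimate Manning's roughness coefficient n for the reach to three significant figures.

0.0193

A = b·y = 17.666 × 0.52 = 9.186 m²
Wide channel: R ≈ y = 0.52 m
n = (1/Q)·A·R^(2/3)·S^(1/2) = (1/9.40) × 9.186 × 0.6466 × 0.03050 = 0.01927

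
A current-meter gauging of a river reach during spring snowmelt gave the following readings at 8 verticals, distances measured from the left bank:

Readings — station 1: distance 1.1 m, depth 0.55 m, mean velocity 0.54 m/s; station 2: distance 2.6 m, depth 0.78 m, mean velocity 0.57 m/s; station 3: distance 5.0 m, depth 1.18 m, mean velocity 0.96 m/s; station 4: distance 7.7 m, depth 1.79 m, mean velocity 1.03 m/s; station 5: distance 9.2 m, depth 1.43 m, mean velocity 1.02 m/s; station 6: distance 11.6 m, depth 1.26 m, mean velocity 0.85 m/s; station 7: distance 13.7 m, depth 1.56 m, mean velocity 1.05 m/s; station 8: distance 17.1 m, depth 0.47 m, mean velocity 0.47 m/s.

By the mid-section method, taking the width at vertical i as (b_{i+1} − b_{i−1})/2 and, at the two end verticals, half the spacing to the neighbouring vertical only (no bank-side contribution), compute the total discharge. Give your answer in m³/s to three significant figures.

18.0 m³/s

w_1 = (2.6 − 1.1)/2 = 0.75 m; q_1 = 0.54 × 0.55 × 0.75 = 0.2228 m³/s
w_2 = (5.0 − 1.1)/2 = 1.95 m; q_2 = 0.57 × 0.78 × 1.95 = 0.8670 m³/s
w_3 = (7.7 − 2.6)/2 = 2.55 m; q_3 = 0.96 × 1.18 × 2.55 = 2.889 m³/s
w_4 = (9.2 − 5.0)/2 = 2.1 m; q_4 = 1.03 × 1.79 × 2.1 = 3.872 m³/s
w_5 = (11.6 − 7.7)/2 = 1.95 m; q_5 = 1.02 × 1.43 × 1.95 = 2.844 m³/s
w_6 = (13.7 − 9.2)/2 = 2.25 m; q_6 = 0.85 × 1.26 × 2.25 = 2.410 m³/s
w_7 = (17.1 − 11.6)/2 = 2.75 m; q_7 = 1.05 × 1.56 × 2.75 = 4.505 m³/s
w_8 = (17.1 − 13.7)/2 = 1.7 m; q_8 = 0.47 × 0.47 × 1.7 = 0.3755 m³/s
Q = Σ qᵢ = 17.98 m³/s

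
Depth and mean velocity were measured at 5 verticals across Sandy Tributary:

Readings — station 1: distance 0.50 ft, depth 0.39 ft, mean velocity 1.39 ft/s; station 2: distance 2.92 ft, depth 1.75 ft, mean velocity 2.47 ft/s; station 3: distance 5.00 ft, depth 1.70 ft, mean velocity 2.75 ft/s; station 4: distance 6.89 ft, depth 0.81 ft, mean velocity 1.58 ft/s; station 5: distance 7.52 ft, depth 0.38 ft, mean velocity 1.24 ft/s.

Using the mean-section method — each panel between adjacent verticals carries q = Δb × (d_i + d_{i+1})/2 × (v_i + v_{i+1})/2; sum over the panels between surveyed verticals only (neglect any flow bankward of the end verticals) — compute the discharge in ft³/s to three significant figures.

Panel 1-2: Δb = 2.42 ft, d̄ = (0.39+1.75)/2 = 1.07, v̄ = (1.39+2.47)/2 = 1.93 → q = 2.42×1.07×1.93 = 4.998 ft³/s
Panel 2-3: Δb = 2.08 ft, d̄ = (1.75+1.70)/2 = 1.725, v̄ = (2.47+2.75)/2 = 2.61 → q = 2.08×1.725×2.61 = 9.365 ft³/s
Panel 3-4: Δb = 1.89 ft, d̄ = (1.70+0.81)/2 = 1.255, v̄ = (2.75+1.58)/2 = 2.165 → q = 1.89×1.255×2.165 = 5.135 ft³/s
Panel 4-5: Δb = 0.63 ft, d̄ = (0.81+0.38)/2 = 0.595, v̄ = (1.58+1.24)/2 = 1.41 → q = 0.63×0.595×1.41 = 0.5285 ft³/s
Q = Σ q = 20.03 ft³/s

20.0 ft³/s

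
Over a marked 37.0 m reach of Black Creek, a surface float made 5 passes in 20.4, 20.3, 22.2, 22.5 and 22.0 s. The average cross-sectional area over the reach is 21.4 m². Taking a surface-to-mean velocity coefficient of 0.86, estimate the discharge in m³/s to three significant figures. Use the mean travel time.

31.7 m³/s

t̄ = (20.4 + 20.3 + 22.2 + 22.5 + 22.0) / 5 = 21.48 s
v_surface = L / t̄ = 37.0 / 21.48 = 1.723 m/s
v_mean = 0.86 × 1.723 = 1.481 m/s
Q = A × v_mean = 21.4 × 1.481 = 31.70 m³/s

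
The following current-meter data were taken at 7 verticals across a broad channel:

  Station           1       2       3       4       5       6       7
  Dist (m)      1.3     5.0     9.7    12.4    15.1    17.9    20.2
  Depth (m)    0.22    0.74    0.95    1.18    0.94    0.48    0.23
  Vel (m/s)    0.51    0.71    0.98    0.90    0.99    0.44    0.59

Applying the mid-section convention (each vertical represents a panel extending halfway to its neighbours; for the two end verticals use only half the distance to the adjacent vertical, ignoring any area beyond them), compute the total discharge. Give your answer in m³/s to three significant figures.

12.0 m³/s

w_1 = (5.0 − 1.3)/2 = 1.85 m; q_1 = 0.51 × 0.22 × 1.85 = 0.2076 m³/s
w_2 = (9.7 − 1.3)/2 = 4.2 m; q_2 = 0.71 × 0.74 × 4.2 = 2.207 m³/s
w_3 = (12.4 − 5.0)/2 = 3.7 m; q_3 = 0.98 × 0.95 × 3.7 = 3.445 m³/s
w_4 = (15.1 − 9.7)/2 = 2.7 m; q_4 = 0.90 × 1.18 × 2.7 = 2.867 m³/s
w_5 = (17.9 − 12.4)/2 = 2.75 m; q_5 = 0.99 × 0.94 × 2.75 = 2.559 m³/s
w_6 = (20.2 − 15.1)/2 = 2.55 m; q_6 = 0.44 × 0.48 × 2.55 = 0.5386 m³/s
w_7 = (20.2 − 17.9)/2 = 1.15 m; q_7 = 0.59 × 0.23 × 1.15 = 0.1561 m³/s
Q = Σ qᵢ = 11.98 m³/s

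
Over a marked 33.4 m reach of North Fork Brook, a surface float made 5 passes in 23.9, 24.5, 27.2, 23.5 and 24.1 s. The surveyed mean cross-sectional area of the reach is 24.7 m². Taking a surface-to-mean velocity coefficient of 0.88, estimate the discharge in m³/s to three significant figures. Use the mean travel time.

29.5 m³/s

t̄ = (23.9 + 24.5 + 27.2 + 23.5 + 24.1) / 5 = 24.64 s
v_surface = L / t̄ = 33.4 / 24.64 = 1.356 m/s
v_mean = 0.88 × 1.356 = 1.193 m/s
Q = A × v_mean = 24.7 × 1.193 = 29.46 m³/s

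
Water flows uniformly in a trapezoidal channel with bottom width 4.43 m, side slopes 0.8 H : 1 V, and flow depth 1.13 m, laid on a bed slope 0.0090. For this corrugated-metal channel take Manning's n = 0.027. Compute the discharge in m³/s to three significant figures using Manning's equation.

18.6 m³/s

A = (b + z·y)·y = (4.43 + 0.8×1.13)×1.13 = 6.027 m²
P = b + 2y√(1+z²) = 4.43 + 2×1.13×√(1+0.8²) = 7.324 m
R = A/P = 6.027/7.324 = 0.8229 m
Q = (1/n)·A·R^(2/3)·S^(1/2) = (1/0.027) × 6.027 × 0.8229^(2/3) × 0.0090^(1/2) = 18.60 m³/s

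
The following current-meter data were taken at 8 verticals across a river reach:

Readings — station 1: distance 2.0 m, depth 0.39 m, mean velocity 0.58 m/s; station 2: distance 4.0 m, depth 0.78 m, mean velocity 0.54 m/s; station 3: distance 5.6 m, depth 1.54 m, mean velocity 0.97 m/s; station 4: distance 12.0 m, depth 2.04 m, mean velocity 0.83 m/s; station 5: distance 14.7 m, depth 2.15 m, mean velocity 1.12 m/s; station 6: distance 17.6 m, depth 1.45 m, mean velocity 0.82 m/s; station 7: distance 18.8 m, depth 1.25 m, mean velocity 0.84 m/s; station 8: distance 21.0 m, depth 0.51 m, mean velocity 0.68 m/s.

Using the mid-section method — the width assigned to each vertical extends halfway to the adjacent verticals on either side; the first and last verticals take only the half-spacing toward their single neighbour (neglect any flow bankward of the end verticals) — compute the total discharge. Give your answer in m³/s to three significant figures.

w_1 = (4.0 − 2.0)/2 = 1 m; q_1 = 0.58 × 0.39 × 1 = 0.2262 m³/s
w_2 = (5.6 − 2.0)/2 = 1.8 m; q_2 = 0.54 × 0.78 × 1.8 = 0.7582 m³/s
w_3 = (12.0 − 4.0)/2 = 4 m; q_3 = 0.97 × 1.54 × 4 = 5.975 m³/s
w_4 = (14.7 − 5.6)/2 = 4.55 m; q_4 = 0.83 × 2.04 × 4.55 = 7.704 m³/s
w_5 = (17.6 − 12.0)/2 = 2.8 m; q_5 = 1.12 × 2.15 × 2.8 = 6.742 m³/s
w_6 = (18.8 − 14.7)/2 = 2.05 m; q_6 = 0.82 × 1.45 × 2.05 = 2.437 m³/s
w_7 = (21.0 − 17.6)/2 = 1.7 m; q_7 = 0.84 × 1.25 × 1.7 = 1.785 m³/s
w_8 = (21.0 − 18.8)/2 = 1.1 m; q_8 = 0.68 × 0.51 × 1.1 = 0.3815 m³/s
Q = Σ qᵢ = 26.01 m³/s

26.0 m³/s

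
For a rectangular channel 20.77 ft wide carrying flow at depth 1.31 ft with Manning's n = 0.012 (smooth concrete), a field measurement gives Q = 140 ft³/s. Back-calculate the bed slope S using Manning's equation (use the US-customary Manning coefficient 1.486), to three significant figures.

A = b·y = 20.77 × 1.31 = 27.21 ft²
P = b + 2y = 20.77 + 2×1.31 = 23.39 ft
R = A/P = 27.21/23.39 = 1.163 ft
S = (Q·n / (1.486·A·R^(2/3)))² = (140×0.012 / (1.486×27.21×1.106))² = 0.001411

0.00141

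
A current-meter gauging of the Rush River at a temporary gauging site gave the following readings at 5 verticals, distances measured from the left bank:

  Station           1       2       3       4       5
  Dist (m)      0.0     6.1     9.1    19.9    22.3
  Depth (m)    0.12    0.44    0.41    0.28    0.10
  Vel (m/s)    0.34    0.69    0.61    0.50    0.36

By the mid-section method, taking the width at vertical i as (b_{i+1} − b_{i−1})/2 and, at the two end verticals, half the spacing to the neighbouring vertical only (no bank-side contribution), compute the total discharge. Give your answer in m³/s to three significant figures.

w_1 = (6.1 − 0.0)/2 = 3.05 m; q_1 = 0.34 × 0.12 × 3.05 = 0.1244 m³/s
w_2 = (9.1 − 0.0)/2 = 4.55 m; q_2 = 0.69 × 0.44 × 4.55 = 1.381 m³/s
w_3 = (19.9 − 6.1)/2 = 6.9 m; q_3 = 0.61 × 0.41 × 6.9 = 1.726 m³/s
w_4 = (22.3 − 9.1)/2 = 6.6 m; q_4 = 0.50 × 0.28 × 6.6 = 0.9240 m³/s
w_5 = (22.3 − 19.9)/2 = 1.2 m; q_5 = 0.36 × 0.10 × 1.2 = 0.04320 m³/s
Q = Σ qᵢ = 4.199 m³/s

4.20 m³/s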